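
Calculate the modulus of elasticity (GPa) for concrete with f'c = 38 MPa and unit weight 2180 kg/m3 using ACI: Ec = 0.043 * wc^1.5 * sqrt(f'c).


Ec = 0.043 * 2180^1.5 * sqrt(38) / 1000
= 26.98 GPa

26.98


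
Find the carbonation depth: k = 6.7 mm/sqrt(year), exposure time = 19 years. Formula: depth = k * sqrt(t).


depth = k * sqrt(t)
= 6.7 * sqrt(19)
= 29.2 mm

29.2


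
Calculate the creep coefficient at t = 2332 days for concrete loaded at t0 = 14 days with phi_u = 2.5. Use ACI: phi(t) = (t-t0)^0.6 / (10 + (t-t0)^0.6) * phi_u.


dt = 2332 - 14 = 2318
phi = 2318^0.6 / (10 + 2318^0.6) * 2.5
= 2.282

2.282


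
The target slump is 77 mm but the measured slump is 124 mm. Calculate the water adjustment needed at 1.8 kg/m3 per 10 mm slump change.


Difference = 77 - 124 = -47 mm
Water adjustment = -47 * 1.8 / 10 = -8.5 kg/m3

-8.5


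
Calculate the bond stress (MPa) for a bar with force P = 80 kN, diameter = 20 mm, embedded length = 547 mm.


u = P / (pi * db * ld)
= 80 * 1000 / (pi * 20 * 547)
= 2.328 MPa

2.328


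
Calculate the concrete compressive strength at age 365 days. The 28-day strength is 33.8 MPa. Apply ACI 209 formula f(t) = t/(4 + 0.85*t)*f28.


f(365) = 365 / (4 + 0.85 * 365) * 33.8
= 365 / 314.25 * 33.8
= 39.26 MPa

39.26


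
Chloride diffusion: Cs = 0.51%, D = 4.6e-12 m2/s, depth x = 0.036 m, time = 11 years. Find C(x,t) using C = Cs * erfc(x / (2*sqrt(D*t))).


t_seconds = 11 * 365.25 * 24 * 3600 = 347133600.0 s
arg = 0.036 / (2 * sqrt(4.6e-12 * 347133600.0))
= 0.4504
erfc(0.4504) = 0.5241
C = 0.51 * 0.5241 = 0.2673%

0.2673


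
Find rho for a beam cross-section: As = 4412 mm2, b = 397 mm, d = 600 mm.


rho = As / (b * d)
= 4412 / (397 * 600)
= 0.0185

0.0185


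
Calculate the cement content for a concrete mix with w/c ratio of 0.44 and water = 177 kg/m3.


Cement = water / (w/c)
= 177 / 0.44
= 402.3 kg/m3

402.3


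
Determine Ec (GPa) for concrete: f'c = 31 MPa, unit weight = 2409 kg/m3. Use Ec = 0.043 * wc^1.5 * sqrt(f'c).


Ec = 0.043 * 2409^1.5 * sqrt(31) / 1000
= 28.31 GPa

28.31


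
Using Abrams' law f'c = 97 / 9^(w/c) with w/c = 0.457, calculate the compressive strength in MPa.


f'c = 97 / 9^0.457
= 97 / 2.73
= 35.54 MPa

35.54


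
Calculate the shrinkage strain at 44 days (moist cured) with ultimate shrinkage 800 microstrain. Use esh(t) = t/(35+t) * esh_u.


esh(44) = 44 / (35 + 44) * 800
= 44 / 79 * 800
= 445.6 microstrain

445.6


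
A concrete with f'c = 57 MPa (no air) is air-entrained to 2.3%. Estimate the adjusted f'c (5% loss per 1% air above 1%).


Strength loss = (2.3 - 1) * 5 = 6.5%
f'c = 57 * (1 - 6.5/100)
= 53.3 MPa

53.3


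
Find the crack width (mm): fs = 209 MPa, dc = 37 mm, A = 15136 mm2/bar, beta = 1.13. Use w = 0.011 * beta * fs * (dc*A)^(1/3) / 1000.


w = 0.011 * beta * fs * (dc * A)^(1/3) / 1000
= 0.011 * 1.13 * 209 * (37 * 15136)^(1/3) / 1000
= 0.214 mm

0.214


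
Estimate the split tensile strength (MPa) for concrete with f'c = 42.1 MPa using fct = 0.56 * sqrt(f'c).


fct = 0.56 * sqrt(42.1)
= 0.56 * 6.488
= 3.634 MPa

3.634


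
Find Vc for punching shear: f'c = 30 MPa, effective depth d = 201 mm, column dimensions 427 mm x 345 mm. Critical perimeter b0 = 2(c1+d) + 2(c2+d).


b0 = 2*(427 + 201) + 2*(345 + 201) = 2348 mm
Vc = 0.33 * sqrt(30) * 2348 * 201 / 1000
= 853.04 kN

853.04


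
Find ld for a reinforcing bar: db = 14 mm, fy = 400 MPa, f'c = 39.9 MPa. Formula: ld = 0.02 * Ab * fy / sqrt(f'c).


Ab = pi * 14^2 / 4 = 153.938 mm2
ld = 0.02 * 153.938 * 400 / sqrt(39.9)
= 195.0 mm

195.0


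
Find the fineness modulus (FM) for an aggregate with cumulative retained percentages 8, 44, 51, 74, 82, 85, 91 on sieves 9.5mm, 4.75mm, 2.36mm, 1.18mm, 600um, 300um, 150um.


FM = sum(cumulative % retained) / 100
= 435 / 100
= 4.35

4.35


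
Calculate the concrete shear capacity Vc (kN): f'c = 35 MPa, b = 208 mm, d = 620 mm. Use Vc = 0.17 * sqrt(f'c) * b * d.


Vc = 0.17 * sqrt(35) * 208 * 620 / 1000
= 129.7 kN

129.7


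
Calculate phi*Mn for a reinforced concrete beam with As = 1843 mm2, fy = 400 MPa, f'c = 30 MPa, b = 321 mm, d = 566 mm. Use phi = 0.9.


a = As * fy / (0.85 * f'c * b)
= 1843 * 400 / (0.85 * 30 * 321)
= 90.0617 mm
Mn = As * fy * (d - a/2) / 10^6
= 384.0585 kN-m
phi*Mn = 0.9 * 384.0585 = 345.65 kN-m

345.65


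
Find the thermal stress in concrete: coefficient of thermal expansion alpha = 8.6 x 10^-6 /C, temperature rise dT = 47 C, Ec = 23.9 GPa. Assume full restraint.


sigma = alpha * dT * Ec
= 8.6e-6 * 47 * 23.9 * 1000
= 9.66 MPa

9.66


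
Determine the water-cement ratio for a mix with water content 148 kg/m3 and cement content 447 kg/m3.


w/c = water / cement
w/c = 148 / 447 = 0.331

0.331


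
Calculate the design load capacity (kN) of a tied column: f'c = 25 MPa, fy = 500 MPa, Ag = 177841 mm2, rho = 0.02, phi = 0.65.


Ast = rho * Ag = 0.02 * 177841 = 3556.82 mm2
phi*Pn = 0.65 * 0.80 * (0.85 * 25 * (177841 - 3556.82) + 500 * 3556.82) / 1000
= 2850.61 kN

2850.61


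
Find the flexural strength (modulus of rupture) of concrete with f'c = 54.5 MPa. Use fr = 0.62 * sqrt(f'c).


fr = 0.62 * sqrt(54.5)
= 4.577 MPa

4.577


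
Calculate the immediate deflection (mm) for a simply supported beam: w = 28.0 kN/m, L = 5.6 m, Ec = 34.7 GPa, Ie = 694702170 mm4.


Convert: L = 5.6 m = 5600 mm, Ec = 34.7 GPa = 34700 MPa
delta = 5 * 28.0 * 5600^4 / (384 * 34700 * 694702170)
= 14.87 mm

14.87


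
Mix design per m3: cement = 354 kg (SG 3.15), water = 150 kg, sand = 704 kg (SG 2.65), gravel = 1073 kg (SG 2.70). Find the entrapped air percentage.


Vol cement = 354 / (3.15 * 1000) = 0.112381 m3
Vol water = 150 / 1000 = 0.15 m3
Vol sand = 704 / (2.65 * 1000) = 0.26566 m3
Vol gravel = 1073 / (2.70 * 1000) = 0.397407 m3
Total solid + water volume = 0.925449 m3
Air = (1 - 0.925449) * 100 = 7.46%

7.46


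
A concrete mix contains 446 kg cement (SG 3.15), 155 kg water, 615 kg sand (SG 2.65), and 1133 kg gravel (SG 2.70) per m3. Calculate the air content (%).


Vol cement = 446 / (3.15 * 1000) = 0.141587 m3
Vol water = 155 / 1000 = 0.155 m3
Vol sand = 615 / (2.65 * 1000) = 0.232075 m3
Vol gravel = 1133 / (2.70 * 1000) = 0.41963 m3
Total solid + water volume = 0.948292 m3
Air = (1 - 0.948292) * 100 = 5.17%

5.17


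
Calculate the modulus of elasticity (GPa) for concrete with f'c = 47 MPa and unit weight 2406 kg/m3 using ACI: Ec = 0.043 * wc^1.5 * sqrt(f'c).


Ec = 0.043 * 2406^1.5 * sqrt(47) / 1000
= 34.79 GPa

34.79


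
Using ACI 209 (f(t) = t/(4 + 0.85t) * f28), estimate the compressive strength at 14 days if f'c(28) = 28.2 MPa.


f(14) = 14 / (4 + 0.85 * 14) * 28.2
= 14 / 15.9 * 28.2
= 24.83 MPa

24.83


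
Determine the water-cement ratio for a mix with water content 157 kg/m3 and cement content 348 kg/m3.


w/c = water / cement
w/c = 157 / 348 = 0.451

0.451


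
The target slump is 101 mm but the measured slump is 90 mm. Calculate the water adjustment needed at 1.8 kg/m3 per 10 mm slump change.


Difference = 101 - 90 = 11 mm
Water adjustment = 11 * 1.8 / 10 = 2.0 kg/m3

2.0


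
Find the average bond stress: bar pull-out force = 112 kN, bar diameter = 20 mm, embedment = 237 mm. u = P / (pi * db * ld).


u = P / (pi * db * ld)
= 112 * 1000 / (pi * 20 * 237)
= 7.521 MPa

7.521


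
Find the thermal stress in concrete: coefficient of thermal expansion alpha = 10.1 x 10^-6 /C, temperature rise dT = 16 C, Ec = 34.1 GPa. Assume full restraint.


sigma = alpha * dT * Ec
= 10.1e-6 * 16 * 34.1 * 1000
= 5.511 MPa

5.511


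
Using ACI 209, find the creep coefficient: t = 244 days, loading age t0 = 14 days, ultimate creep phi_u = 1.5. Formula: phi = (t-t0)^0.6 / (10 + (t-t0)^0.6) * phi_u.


dt = 244 - 14 = 230
phi = 230^0.6 / (10 + 230^0.6) * 1.5
= 1.085

1.085


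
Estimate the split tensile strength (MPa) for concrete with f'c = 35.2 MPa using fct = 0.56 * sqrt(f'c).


fct = 0.56 * sqrt(35.2)
= 0.56 * 5.933
= 3.322 MPa

3.322


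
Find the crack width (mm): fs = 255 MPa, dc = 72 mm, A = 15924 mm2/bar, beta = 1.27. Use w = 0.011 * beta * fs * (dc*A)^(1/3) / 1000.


w = 0.011 * beta * fs * (dc * A)^(1/3) / 1000
= 0.011 * 1.27 * 255 * (72 * 15924)^(1/3) / 1000
= 0.373 mm

0.373


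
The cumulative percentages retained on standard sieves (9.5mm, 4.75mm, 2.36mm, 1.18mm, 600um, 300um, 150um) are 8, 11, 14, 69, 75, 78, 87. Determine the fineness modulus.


FM = sum(cumulative % retained) / 100
= 342 / 100
= 3.42

3.42


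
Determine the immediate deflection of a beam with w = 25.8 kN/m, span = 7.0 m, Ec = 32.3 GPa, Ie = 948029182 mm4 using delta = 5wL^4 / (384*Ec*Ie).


Convert: L = 7.0 m = 7000 mm, Ec = 32.3 GPa = 32300 MPa
delta = 5 * 25.8 * 7000^4 / (384 * 32300 * 948029182)
= 26.34 mm

26.34


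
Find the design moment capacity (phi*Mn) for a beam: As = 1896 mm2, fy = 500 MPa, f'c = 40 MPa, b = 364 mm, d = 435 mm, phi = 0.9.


a = As * fy / (0.85 * f'c * b)
= 1896 * 500 / (0.85 * 40 * 364)
= 76.5999 mm
Mn = As * fy * (d - a/2) / 10^6
= 376.0717 kN-m
phi*Mn = 0.9 * 376.0717 = 338.46 kN-m

338.46


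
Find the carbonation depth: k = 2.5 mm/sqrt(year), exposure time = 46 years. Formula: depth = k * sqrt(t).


depth = k * sqrt(t)
= 2.5 * sqrt(46)
= 16.96 mm

16.96


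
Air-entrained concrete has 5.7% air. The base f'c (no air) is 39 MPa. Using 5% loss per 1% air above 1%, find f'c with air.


Strength loss = (5.7 - 1) * 5 = 23.5%
f'c = 39 * (1 - 23.5/100)
= 29.84 MPa

29.84


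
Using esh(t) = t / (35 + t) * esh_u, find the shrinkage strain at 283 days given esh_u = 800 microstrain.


esh(283) = 283 / (35 + 283) * 800
= 283 / 318 * 800
= 711.9 microstrain

711.9


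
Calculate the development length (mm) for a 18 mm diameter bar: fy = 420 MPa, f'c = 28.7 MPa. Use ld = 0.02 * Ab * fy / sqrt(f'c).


Ab = pi * 18^2 / 4 = 254.469 mm2
ld = 0.02 * 254.469 * 420 / sqrt(28.7)
= 399.0 mm

399.0


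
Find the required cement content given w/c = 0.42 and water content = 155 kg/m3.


Cement = water / (w/c)
= 155 / 0.42
= 369.0 kg/m3

369.0


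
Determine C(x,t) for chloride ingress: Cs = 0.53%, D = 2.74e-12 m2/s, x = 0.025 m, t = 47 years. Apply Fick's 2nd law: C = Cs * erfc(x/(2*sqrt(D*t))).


t_seconds = 47 * 365.25 * 24 * 3600 = 1483207200.0 s
arg = 0.025 / (2 * sqrt(2.74e-12 * 1483207200.0))
= 0.1961
erfc(0.1961) = 0.7816
C = 0.53 * 0.7816 = 0.4142%

0.4142


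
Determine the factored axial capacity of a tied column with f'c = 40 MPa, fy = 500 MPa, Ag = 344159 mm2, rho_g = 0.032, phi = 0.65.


Ast = rho * Ag = 0.032 * 344159 = 11013.088 mm2
phi*Pn = 0.65 * 0.80 * (0.85 * 40 * (344159 - 11013.088) + 500 * 11013.088) / 1000
= 8753.42 kN

8753.42


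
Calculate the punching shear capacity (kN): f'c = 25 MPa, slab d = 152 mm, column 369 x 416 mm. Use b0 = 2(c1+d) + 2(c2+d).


b0 = 2*(369 + 152) + 2*(416 + 152) = 2178 mm
Vc = 0.33 * sqrt(25) * 2178 * 152 / 1000
= 546.24 kN

546.24


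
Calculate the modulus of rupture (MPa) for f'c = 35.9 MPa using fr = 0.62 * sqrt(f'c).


fr = 0.62 * sqrt(35.9)
= 3.715 MPa

3.715


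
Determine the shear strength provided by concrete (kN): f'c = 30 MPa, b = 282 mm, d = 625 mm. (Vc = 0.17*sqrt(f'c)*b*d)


Vc = 0.17 * sqrt(30) * 282 * 625 / 1000
= 164.11 kN

164.11


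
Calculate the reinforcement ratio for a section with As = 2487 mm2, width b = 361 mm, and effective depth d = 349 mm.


rho = As / (b * d)
= 2487 / (361 * 349)
= 0.0197

0.0197


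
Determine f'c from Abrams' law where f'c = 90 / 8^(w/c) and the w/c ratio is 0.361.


f'c = 90 / 8^0.361
= 90 / 2.118
= 42.48 MPa

42.48


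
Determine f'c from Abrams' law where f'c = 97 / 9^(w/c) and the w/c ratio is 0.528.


f'c = 97 / 9^0.528
= 97 / 3.19
= 30.4 MPa

30.4


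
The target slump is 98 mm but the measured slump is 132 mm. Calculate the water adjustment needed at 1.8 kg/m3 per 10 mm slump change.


Difference = 98 - 132 = -34 mm
Water adjustment = -34 * 1.8 / 10 = -6.1 kg/m3

-6.1


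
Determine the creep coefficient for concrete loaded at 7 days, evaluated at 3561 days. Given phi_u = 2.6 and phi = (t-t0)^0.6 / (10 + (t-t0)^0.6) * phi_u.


dt = 3561 - 7 = 3554
phi = 3554^0.6 / (10 + 3554^0.6) * 2.6
= 2.421

2.421


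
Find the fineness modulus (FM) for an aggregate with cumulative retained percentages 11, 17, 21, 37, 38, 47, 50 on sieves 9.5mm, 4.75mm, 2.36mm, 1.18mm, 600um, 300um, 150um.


FM = sum(cumulative % retained) / 100
= 221 / 100
= 2.21

2.21


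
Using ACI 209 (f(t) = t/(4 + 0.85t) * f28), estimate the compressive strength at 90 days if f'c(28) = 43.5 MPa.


f(90) = 90 / (4 + 0.85 * 90) * 43.5
= 90 / 80.5 * 43.5
= 48.63 MPa

48.63


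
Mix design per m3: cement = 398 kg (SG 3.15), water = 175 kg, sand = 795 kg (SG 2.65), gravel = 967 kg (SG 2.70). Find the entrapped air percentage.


Vol cement = 398 / (3.15 * 1000) = 0.126349 m3
Vol water = 175 / 1000 = 0.175 m3
Vol sand = 795 / (2.65 * 1000) = 0.3 m3
Vol gravel = 967 / (2.70 * 1000) = 0.358148 m3
Total solid + water volume = 0.959497 m3
Air = (1 - 0.959497) * 100 = 4.05%

4.05


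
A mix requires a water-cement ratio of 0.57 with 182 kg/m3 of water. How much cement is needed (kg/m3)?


Cement = water / (w/c)
= 182 / 0.57
= 319.3 kg/m3

319.3


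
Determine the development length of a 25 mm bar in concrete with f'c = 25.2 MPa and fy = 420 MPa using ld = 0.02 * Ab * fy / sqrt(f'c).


Ab = pi * 25^2 / 4 = 490.874 mm2
ld = 0.02 * 490.874 * 420 / sqrt(25.2)
= 821.4 mm

821.4


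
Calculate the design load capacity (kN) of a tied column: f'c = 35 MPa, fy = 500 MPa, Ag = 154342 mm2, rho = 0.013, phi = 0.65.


Ast = rho * Ag = 0.013 * 154342 = 2006.446 mm2
phi*Pn = 0.65 * 0.80 * (0.85 * 35 * (154342 - 2006.446) + 500 * 2006.446) / 1000
= 2878.31 kN

2878.31


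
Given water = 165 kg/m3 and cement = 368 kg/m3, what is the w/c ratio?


w/c = water / cement
w/c = 165 / 368 = 0.448

0.448


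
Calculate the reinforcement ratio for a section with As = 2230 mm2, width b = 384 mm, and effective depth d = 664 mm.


rho = As / (b * d)
= 2230 / (384 * 664)
= 0.0087

0.0087


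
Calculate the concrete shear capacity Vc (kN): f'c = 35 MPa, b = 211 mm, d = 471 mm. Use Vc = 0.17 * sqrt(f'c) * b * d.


Vc = 0.17 * sqrt(35) * 211 * 471 / 1000
= 99.95 kN

99.95


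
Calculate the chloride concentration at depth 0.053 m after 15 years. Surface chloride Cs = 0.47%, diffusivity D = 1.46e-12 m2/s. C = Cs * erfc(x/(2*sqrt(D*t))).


t_seconds = 15 * 365.25 * 24 * 3600 = 473364000.0 s
arg = 0.053 / (2 * sqrt(1.46e-12 * 473364000.0))
= 1.008
erfc(1.008) = 0.154
C = 0.47 * 0.154 = 0.0724%

0.0724


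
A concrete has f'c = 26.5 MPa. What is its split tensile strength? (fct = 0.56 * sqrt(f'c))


fct = 0.56 * sqrt(26.5)
= 0.56 * 5.148
= 2.883 MPa

2.883


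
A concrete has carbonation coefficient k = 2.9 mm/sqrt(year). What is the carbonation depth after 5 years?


depth = k * sqrt(t)
= 2.9 * sqrt(5)
= 6.48 mm

6.48


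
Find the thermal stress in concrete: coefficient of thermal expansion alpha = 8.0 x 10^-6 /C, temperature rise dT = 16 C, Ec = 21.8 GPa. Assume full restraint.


sigma = alpha * dT * Ec
= 8.0e-6 * 16 * 21.8 * 1000
= 2.79 MPa

2.79


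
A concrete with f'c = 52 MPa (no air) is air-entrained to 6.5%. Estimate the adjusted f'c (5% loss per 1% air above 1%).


Strength loss = (6.5 - 1) * 5 = 27.5%
f'c = 52 * (1 - 27.5/100)
= 37.7 MPa

37.7


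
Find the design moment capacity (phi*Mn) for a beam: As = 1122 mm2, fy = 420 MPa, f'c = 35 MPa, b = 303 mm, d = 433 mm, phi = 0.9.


a = As * fy / (0.85 * f'c * b)
= 1122 * 420 / (0.85 * 35 * 303)
= 52.2772 mm
Mn = As * fy * (d - a/2) / 10^6
= 191.7294 kN-m
phi*Mn = 0.9 * 191.7294 = 172.56 kN-m

172.56


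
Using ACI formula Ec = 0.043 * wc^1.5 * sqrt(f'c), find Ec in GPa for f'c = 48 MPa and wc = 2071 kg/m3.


Ec = 0.043 * 2071^1.5 * sqrt(48) / 1000
= 28.08 GPa

28.08


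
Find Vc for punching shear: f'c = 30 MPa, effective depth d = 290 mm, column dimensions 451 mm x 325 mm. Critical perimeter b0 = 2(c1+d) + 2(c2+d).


b0 = 2*(451 + 290) + 2*(325 + 290) = 2712 mm
Vc = 0.33 * sqrt(30) * 2712 * 290 / 1000
= 1421.55 kN

1421.55


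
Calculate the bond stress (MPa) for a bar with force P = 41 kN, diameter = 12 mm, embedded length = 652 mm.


u = P / (pi * db * ld)
= 41 * 1000 / (pi * 12 * 652)
= 1.668 MPa

1.668


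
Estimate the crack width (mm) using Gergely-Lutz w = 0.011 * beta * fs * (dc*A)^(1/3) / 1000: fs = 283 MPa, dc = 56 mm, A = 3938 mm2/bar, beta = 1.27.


w = 0.011 * beta * fs * (dc * A)^(1/3) / 1000
= 0.011 * 1.27 * 283 * (56 * 3938)^(1/3) / 1000
= 0.239 mm

0.239


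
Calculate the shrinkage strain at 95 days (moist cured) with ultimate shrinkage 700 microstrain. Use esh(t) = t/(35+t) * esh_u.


esh(95) = 95 / (35 + 95) * 700
= 95 / 130 * 700
= 511.5 microstrain

511.5


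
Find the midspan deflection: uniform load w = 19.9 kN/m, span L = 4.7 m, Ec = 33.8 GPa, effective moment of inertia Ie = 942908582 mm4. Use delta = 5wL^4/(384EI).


Convert: L = 4.7 m = 4700 mm, Ec = 33.8 GPa = 33800 MPa
delta = 5 * 19.9 * 4700^4 / (384 * 33800 * 942908582)
= 3.97 mm

3.97


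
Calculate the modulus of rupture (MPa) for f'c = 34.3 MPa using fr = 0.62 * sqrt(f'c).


fr = 0.62 * sqrt(34.3)
= 3.631 MPa

3.631


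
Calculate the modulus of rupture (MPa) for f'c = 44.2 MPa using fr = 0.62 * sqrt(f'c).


fr = 0.62 * sqrt(44.2)
= 4.122 MPa

4.122


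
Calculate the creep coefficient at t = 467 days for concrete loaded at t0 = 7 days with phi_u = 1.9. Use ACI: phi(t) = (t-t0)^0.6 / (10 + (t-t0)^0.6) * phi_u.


dt = 467 - 7 = 460
phi = 460^0.6 / (10 + 460^0.6) * 1.9
= 1.517

1.517


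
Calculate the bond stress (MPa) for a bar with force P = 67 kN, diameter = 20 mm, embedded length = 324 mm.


u = P / (pi * db * ld)
= 67 * 1000 / (pi * 20 * 324)
= 3.291 MPa

3.291


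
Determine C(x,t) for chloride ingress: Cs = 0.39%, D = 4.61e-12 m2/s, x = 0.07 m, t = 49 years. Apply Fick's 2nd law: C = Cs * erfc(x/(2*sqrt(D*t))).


t_seconds = 49 * 365.25 * 24 * 3600 = 1546322400.0 s
arg = 0.07 / (2 * sqrt(4.61e-12 * 1546322400.0))
= 0.4145
erfc(0.4145) = 0.5577
C = 0.39 * 0.5577 = 0.2175%

0.2175


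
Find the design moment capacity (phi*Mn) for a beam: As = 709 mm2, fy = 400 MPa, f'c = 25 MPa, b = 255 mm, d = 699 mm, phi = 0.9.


a = As * fy / (0.85 * f'c * b)
= 709 * 400 / (0.85 * 25 * 255)
= 52.3368 mm
Mn = As * fy * (d - a/2) / 10^6
= 190.815 kN-m
phi*Mn = 0.9 * 190.815 = 171.73 kN-m

171.73


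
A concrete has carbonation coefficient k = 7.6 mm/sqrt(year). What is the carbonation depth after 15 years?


depth = k * sqrt(t)
= 7.6 * sqrt(15)
= 29.43 mm

29.43


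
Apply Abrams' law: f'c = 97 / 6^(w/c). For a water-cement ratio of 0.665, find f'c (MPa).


f'c = 97 / 6^0.665
= 97 / 3.292
= 29.46 MPa

29.46


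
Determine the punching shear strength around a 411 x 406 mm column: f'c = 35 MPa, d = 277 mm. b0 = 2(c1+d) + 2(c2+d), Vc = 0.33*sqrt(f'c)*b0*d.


b0 = 2*(411 + 277) + 2*(406 + 277) = 2742 mm
Vc = 0.33 * sqrt(35) * 2742 * 277 / 1000
= 1482.84 kN

1482.84


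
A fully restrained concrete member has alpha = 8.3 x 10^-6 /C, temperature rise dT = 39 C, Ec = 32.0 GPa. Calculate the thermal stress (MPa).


sigma = alpha * dT * Ec
= 8.3e-6 * 39 * 32.0 * 1000
= 10.358 MPa

10.358


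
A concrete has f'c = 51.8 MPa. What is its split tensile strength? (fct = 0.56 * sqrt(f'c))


fct = 0.56 * sqrt(51.8)
= 0.56 * 7.197
= 4.03 MPa

4.03


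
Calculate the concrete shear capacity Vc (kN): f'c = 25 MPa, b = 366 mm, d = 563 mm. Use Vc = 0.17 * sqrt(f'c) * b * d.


Vc = 0.17 * sqrt(25) * 366 * 563 / 1000
= 175.15 kN

175.15


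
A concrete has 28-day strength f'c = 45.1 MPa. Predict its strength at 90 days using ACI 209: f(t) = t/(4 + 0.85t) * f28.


f(90) = 90 / (4 + 0.85 * 90) * 45.1
= 90 / 80.5 * 45.1
= 50.42 MPa

50.42


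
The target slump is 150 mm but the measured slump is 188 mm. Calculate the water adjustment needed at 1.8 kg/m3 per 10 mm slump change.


Difference = 150 - 188 = -38 mm
Water adjustment = -38 * 1.8 / 10 = -6.8 kg/m3

-6.8


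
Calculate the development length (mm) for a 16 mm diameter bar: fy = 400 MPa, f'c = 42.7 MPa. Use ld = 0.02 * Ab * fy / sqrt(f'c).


Ab = pi * 16^2 / 4 = 201.062 mm2
ld = 0.02 * 201.062 * 400 / sqrt(42.7)
= 246.2 mm

246.2


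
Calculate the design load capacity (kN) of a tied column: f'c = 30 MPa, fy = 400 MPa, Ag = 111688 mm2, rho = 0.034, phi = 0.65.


Ast = rho * Ag = 0.034 * 111688 = 3797.392 mm2
phi*Pn = 0.65 * 0.80 * (0.85 * 30 * (111688 - 3797.392) + 400 * 3797.392) / 1000
= 2220.49 kN

2220.49


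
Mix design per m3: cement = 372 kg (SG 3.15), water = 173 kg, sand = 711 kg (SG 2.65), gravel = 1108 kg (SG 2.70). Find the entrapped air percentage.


Vol cement = 372 / (3.15 * 1000) = 0.118095 m3
Vol water = 173 / 1000 = 0.173 m3
Vol sand = 711 / (2.65 * 1000) = 0.268302 m3
Vol gravel = 1108 / (2.70 * 1000) = 0.41037 m3
Total solid + water volume = 0.969767 m3
Air = (1 - 0.969767) * 100 = 3.02%

3.02


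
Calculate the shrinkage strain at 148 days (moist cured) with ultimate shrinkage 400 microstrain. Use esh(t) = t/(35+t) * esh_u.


esh(148) = 148 / (35 + 148) * 400
= 148 / 183 * 400
= 323.5 microstrain

323.5


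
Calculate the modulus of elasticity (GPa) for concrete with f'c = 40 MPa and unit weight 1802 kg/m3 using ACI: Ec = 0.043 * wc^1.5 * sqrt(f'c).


Ec = 0.043 * 1802^1.5 * sqrt(40) / 1000
= 20.8 GPa

20.8


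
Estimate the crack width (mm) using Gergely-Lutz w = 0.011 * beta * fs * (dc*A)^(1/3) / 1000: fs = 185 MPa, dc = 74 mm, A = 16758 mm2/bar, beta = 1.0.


w = 0.011 * beta * fs * (dc * A)^(1/3) / 1000
= 0.011 * 1.0 * 185 * (74 * 16758)^(1/3) / 1000
= 0.219 mm

0.219


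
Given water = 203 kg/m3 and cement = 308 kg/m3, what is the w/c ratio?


w/c = water / cement
w/c = 203 / 308 = 0.659

0.659


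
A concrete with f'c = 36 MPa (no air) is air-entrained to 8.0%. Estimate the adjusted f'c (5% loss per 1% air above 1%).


Strength loss = (8.0 - 1) * 5 = 35.0%
f'c = 36 * (1 - 35.0/100)
= 23.4 MPa

23.4


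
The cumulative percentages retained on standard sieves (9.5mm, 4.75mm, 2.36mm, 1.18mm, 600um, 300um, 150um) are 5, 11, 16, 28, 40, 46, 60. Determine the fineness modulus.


FM = sum(cumulative % retained) / 100
= 206 / 100
= 2.06

2.06


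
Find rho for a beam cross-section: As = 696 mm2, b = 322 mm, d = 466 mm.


rho = As / (b * d)
= 696 / (322 * 466)
= 0.0046

0.0046


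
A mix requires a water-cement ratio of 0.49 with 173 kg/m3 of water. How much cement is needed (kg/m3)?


Cement = water / (w/c)
= 173 / 0.49
= 353.1 kg/m3

353.1


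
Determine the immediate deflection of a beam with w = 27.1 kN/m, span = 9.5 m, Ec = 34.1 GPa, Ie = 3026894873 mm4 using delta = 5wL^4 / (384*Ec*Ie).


Convert: L = 9.5 m = 9500 mm, Ec = 34.1 GPa = 34100 MPa
delta = 5 * 27.1 * 9500^4 / (384 * 34100 * 3026894873)
= 27.85 mm

27.85


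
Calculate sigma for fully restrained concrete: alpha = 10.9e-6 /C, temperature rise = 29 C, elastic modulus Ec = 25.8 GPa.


sigma = alpha * dT * Ec
= 10.9e-6 * 29 * 25.8 * 1000
= 8.155 MPa

8.155


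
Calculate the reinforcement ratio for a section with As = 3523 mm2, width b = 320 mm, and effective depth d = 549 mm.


rho = As / (b * d)
= 3523 / (320 * 549)
= 0.0201

0.0201


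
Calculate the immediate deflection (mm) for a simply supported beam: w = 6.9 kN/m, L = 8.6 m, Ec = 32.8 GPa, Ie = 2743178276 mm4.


Convert: L = 8.6 m = 8600 mm, Ec = 32.8 GPa = 32800 MPa
delta = 5 * 6.9 * 8600^4 / (384 * 32800 * 2743178276)
= 5.46 mm

5.46


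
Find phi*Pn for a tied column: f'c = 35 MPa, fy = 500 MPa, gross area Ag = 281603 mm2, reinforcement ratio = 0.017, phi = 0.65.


Ast = rho * Ag = 0.017 * 281603 = 4787.251 mm2
phi*Pn = 0.65 * 0.80 * (0.85 * 35 * (281603 - 4787.251) + 500 * 4787.251) / 1000
= 5527.02 kN

5527.02


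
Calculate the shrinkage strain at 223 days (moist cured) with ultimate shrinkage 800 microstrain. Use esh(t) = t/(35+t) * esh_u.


esh(223) = 223 / (35 + 223) * 800
= 223 / 258 * 800
= 691.5 microstrain

691.5


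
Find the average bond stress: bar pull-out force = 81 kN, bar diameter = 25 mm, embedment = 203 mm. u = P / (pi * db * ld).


u = P / (pi * db * ld)
= 81 * 1000 / (pi * 25 * 203)
= 5.08 MPa

5.08


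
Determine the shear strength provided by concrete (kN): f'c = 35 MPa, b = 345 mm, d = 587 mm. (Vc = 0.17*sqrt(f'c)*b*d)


Vc = 0.17 * sqrt(35) * 345 * 587 / 1000
= 203.68 kN

203.68


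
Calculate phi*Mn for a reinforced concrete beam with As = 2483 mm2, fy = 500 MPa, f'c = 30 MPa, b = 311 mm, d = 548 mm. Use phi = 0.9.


a = As * fy / (0.85 * f'c * b)
= 2483 * 500 / (0.85 * 30 * 311)
= 156.5475 mm
Mn = As * fy * (d - a/2) / 10^6
= 583.1651 kN-m
phi*Mn = 0.9 * 583.1651 = 524.85 kN-m

524.85


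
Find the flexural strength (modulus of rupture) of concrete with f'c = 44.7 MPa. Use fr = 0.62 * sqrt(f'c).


fr = 0.62 * sqrt(44.7)
= 4.145 MPa

4.145


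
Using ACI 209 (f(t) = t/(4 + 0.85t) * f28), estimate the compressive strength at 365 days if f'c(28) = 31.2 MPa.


f(365) = 365 / (4 + 0.85 * 365) * 31.2
= 365 / 314.25 * 31.2
= 36.24 MPa

36.24


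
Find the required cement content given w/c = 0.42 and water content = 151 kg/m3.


Cement = water / (w/c)
= 151 / 0.42
= 359.5 kg/m3

359.5


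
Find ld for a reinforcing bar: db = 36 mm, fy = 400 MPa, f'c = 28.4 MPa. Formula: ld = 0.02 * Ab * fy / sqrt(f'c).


Ab = pi * 36^2 / 4 = 1017.876 mm2
ld = 0.02 * 1017.876 * 400 / sqrt(28.4)
= 1528.0 mm

1528.0


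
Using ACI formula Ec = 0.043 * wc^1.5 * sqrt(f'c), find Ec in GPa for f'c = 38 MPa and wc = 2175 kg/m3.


Ec = 0.043 * 2175^1.5 * sqrt(38) / 1000
= 26.89 GPa

26.89


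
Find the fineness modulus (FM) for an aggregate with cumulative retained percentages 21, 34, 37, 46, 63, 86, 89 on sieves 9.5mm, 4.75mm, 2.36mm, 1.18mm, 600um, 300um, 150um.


FM = sum(cumulative % retained) / 100
= 376 / 100
= 3.76

3.76


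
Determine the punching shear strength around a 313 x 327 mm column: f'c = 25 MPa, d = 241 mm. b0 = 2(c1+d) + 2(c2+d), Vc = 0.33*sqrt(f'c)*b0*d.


b0 = 2*(313 + 241) + 2*(327 + 241) = 2244 mm
Vc = 0.33 * sqrt(25) * 2244 * 241 / 1000
= 892.33 kN

892.33


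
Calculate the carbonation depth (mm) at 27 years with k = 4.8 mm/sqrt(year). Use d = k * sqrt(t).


depth = k * sqrt(t)
= 4.8 * sqrt(27)
= 24.94 mm

24.94


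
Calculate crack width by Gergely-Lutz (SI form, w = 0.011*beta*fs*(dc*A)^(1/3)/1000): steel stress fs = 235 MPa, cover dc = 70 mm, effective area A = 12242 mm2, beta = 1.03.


w = 0.011 * beta * fs * (dc * A)^(1/3) / 1000
= 0.011 * 1.03 * 235 * (70 * 12242)^(1/3) / 1000
= 0.253 mm

0.253


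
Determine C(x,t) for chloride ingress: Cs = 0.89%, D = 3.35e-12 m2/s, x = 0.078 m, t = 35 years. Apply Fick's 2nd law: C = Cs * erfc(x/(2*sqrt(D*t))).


t_seconds = 35 * 365.25 * 24 * 3600 = 1104516000.0 s
arg = 0.078 / (2 * sqrt(3.35e-12 * 1104516000.0))
= 0.6411
erfc(0.6411) = 0.3646
C = 0.89 * 0.3646 = 0.3245%

0.3245


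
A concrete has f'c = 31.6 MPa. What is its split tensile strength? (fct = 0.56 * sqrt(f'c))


fct = 0.56 * sqrt(31.6)
= 0.56 * 5.621
= 3.148 MPa

3.148


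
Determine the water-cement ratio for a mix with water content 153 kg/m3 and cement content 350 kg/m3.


w/c = water / cement
w/c = 153 / 350 = 0.437

0.437


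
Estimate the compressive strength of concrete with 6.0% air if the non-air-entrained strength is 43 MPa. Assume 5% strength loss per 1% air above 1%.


Strength loss = (6.0 - 1) * 5 = 25.0%
f'c = 43 * (1 - 25.0/100)
= 32.25 MPa

32.25


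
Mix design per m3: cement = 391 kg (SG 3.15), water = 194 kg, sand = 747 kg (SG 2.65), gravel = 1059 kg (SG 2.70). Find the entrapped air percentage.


Vol cement = 391 / (3.15 * 1000) = 0.124127 m3
Vol water = 194 / 1000 = 0.194 m3
Vol sand = 747 / (2.65 * 1000) = 0.281887 m3
Vol gravel = 1059 / (2.70 * 1000) = 0.392222 m3
Total solid + water volume = 0.992236 m3
Air = (1 - 0.992236) * 100 = 0.78%

0.78


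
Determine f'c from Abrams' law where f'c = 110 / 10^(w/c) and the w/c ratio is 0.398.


f'c = 110 / 10^0.398
= 110 / 2.5
= 43.99 MPa

43.99


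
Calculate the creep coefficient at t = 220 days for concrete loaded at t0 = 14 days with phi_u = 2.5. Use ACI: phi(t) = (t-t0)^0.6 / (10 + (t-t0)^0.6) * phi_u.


dt = 220 - 14 = 206
phi = 206^0.6 / (10 + 206^0.6) * 2.5
= 1.774

1.774


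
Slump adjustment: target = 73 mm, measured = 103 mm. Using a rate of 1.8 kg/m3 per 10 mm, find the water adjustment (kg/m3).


Difference = 73 - 103 = -30 mm
Water adjustment = -30 * 1.8 / 10 = -5.4 kg/m3

-5.4


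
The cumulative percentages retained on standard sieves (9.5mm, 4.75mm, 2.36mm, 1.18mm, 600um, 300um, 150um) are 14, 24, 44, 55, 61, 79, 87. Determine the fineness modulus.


FM = sum(cumulative % retained) / 100
= 364 / 100
= 3.64

3.64


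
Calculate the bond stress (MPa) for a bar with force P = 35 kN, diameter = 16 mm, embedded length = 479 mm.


u = P / (pi * db * ld)
= 35 * 1000 / (pi * 16 * 479)
= 1.454 MPa

1.454


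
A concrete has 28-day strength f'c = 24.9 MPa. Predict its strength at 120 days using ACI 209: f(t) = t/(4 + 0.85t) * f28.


f(120) = 120 / (4 + 0.85 * 120) * 24.9
= 120 / 106.0 * 24.9
= 28.19 MPa

28.19


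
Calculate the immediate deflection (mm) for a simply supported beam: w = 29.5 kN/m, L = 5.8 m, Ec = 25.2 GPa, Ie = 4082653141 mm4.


Convert: L = 5.8 m = 5800 mm, Ec = 25.2 GPa = 25200 MPa
delta = 5 * 29.5 * 5800^4 / (384 * 25200 * 4082653141)
= 4.23 mm

4.23


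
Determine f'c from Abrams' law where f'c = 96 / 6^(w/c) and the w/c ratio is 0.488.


f'c = 96 / 6^0.488
= 96 / 2.397
= 40.04 MPa

40.04


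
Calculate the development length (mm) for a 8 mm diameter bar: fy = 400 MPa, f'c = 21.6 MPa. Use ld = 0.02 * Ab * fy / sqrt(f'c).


Ab = pi * 8^2 / 4 = 50.265 mm2
ld = 0.02 * 50.265 * 400 / sqrt(21.6)
= 86.5 mm

86.5


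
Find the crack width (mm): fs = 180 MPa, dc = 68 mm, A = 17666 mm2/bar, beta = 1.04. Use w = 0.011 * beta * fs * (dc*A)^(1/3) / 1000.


w = 0.011 * beta * fs * (dc * A)^(1/3) / 1000
= 0.011 * 1.04 * 180 * (68 * 17666)^(1/3) / 1000
= 0.219 mm

0.219


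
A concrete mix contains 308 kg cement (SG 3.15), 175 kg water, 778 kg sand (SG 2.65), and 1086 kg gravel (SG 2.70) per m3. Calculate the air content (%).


Vol cement = 308 / (3.15 * 1000) = 0.097778 m3
Vol water = 175 / 1000 = 0.175 m3
Vol sand = 778 / (2.65 * 1000) = 0.293585 m3
Vol gravel = 1086 / (2.70 * 1000) = 0.402222 m3
Total solid + water volume = 0.968585 m3
Air = (1 - 0.968585) * 100 = 3.14%

3.14


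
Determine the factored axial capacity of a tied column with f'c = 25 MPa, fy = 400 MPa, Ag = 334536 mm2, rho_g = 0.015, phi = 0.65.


Ast = rho * Ag = 0.015 * 334536 = 5018.04 mm2
phi*Pn = 0.65 * 0.80 * (0.85 * 25 * (334536 - 5018.04) + 400 * 5018.04) / 1000
= 4684.93 kN

4684.93


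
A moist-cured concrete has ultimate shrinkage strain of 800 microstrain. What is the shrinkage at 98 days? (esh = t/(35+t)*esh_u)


esh(98) = 98 / (35 + 98) * 800
= 98 / 133 * 800
= 589.5 microstrain

589.5


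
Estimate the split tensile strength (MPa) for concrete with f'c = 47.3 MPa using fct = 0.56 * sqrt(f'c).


fct = 0.56 * sqrt(47.3)
= 0.56 * 6.877
= 3.851 MPa

3.851


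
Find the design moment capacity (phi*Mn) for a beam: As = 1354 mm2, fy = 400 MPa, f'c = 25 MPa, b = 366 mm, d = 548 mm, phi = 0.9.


a = As * fy / (0.85 * f'c * b)
= 1354 * 400 / (0.85 * 25 * 366)
= 69.6368 mm
Mn = As * fy * (d - a/2) / 10^6
= 277.9392 kN-m
phi*Mn = 0.9 * 277.9392 = 250.15 kN-m

250.15


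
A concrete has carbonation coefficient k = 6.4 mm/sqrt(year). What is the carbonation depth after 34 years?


depth = k * sqrt(t)
= 6.4 * sqrt(34)
= 37.32 mm

37.32


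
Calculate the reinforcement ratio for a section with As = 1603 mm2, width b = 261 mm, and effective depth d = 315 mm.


rho = As / (b * d)
= 1603 / (261 * 315)
= 0.0195

0.0195


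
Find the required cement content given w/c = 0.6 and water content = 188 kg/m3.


Cement = water / (w/c)
= 188 / 0.6
= 313.3 kg/m3

313.3


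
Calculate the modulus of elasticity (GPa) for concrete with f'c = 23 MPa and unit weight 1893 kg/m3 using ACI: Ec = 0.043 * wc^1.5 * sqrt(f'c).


Ec = 0.043 * 1893^1.5 * sqrt(23) / 1000
= 16.98 GPa

16.98


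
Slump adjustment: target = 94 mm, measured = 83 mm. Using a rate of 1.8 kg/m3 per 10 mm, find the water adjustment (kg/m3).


Difference = 94 - 83 = 11 mm
Water adjustment = 11 * 1.8 / 10 = 2.0 kg/m3

2.0


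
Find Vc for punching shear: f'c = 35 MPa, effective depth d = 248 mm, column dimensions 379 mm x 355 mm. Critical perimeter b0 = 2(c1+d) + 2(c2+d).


b0 = 2*(379 + 248) + 2*(355 + 248) = 2460 mm
Vc = 0.33 * sqrt(35) * 2460 * 248 / 1000
= 1191.06 kN

1191.06


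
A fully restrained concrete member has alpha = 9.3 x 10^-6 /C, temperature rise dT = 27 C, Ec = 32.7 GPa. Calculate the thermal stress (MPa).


sigma = alpha * dT * Ec
= 9.3e-6 * 27 * 32.7 * 1000
= 8.211 MPa

8.211


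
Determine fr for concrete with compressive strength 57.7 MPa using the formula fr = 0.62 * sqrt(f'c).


fr = 0.62 * sqrt(57.7)
= 4.71 MPa

4.71


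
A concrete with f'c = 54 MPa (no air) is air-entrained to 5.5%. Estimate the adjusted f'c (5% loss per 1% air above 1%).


Strength loss = (5.5 - 1) * 5 = 22.5%
f'c = 54 * (1 - 22.5/100)
= 41.85 MPa

41.85


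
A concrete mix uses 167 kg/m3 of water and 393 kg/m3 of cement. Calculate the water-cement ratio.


w/c = water / cement
w/c = 167 / 393 = 0.425

0.425


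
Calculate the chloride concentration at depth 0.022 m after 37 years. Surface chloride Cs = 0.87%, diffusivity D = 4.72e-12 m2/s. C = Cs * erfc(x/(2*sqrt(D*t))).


t_seconds = 37 * 365.25 * 24 * 3600 = 1167631200.0 s
arg = 0.022 / (2 * sqrt(4.72e-12 * 1167631200.0))
= 0.1482
erfc(0.1482) = 0.834
C = 0.87 * 0.834 = 0.7256%

0.7256


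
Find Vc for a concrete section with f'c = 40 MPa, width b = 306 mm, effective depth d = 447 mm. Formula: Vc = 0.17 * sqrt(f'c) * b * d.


Vc = 0.17 * sqrt(40) * 306 * 447 / 1000
= 147.06 kN

147.06


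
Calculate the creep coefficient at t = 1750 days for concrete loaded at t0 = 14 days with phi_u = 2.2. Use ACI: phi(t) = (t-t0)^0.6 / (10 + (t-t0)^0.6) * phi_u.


dt = 1750 - 14 = 1736
phi = 1736^0.6 / (10 + 1736^0.6) * 2.2
= 1.975

1.975


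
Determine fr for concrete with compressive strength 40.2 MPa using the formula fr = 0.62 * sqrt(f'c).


fr = 0.62 * sqrt(40.2)
= 3.931 MPa

3.931


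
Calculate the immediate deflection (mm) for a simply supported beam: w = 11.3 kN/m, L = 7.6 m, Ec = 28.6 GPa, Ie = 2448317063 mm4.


Convert: L = 7.6 m = 7600 mm, Ec = 28.6 GPa = 28600 MPa
delta = 5 * 11.3 * 7600^4 / (384 * 28600 * 2448317063)
= 7.01 mm

7.01


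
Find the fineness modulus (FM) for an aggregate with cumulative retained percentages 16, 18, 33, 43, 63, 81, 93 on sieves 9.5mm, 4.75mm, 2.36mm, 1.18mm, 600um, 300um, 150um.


FM = sum(cumulative % retained) / 100
= 347 / 100
= 3.47

3.47


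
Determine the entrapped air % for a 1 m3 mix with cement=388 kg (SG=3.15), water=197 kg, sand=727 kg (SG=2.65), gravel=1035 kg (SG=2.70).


Vol cement = 388 / (3.15 * 1000) = 0.123175 m3
Vol water = 197 / 1000 = 0.197 m3
Vol sand = 727 / (2.65 * 1000) = 0.27434 m3
Vol gravel = 1035 / (2.70 * 1000) = 0.383333 m3
Total solid + water volume = 0.977848 m3
Air = (1 - 0.977848) * 100 = 2.22%

2.22


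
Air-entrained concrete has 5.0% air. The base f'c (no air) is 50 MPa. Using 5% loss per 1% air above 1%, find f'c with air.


Strength loss = (5.0 - 1) * 5 = 20.0%
f'c = 50 * (1 - 20.0/100)
= 40.0 MPa

40.0


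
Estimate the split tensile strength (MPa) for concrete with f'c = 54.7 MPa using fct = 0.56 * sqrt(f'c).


fct = 0.56 * sqrt(54.7)
= 0.56 * 7.396
= 4.142 MPa

4.142


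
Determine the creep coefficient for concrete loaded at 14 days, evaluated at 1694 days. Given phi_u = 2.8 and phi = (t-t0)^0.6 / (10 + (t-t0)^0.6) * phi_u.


dt = 1694 - 14 = 1680
phi = 1680^0.6 / (10 + 1680^0.6) * 2.8
= 2.509

2.509


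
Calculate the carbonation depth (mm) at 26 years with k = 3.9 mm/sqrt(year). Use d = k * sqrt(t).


depth = k * sqrt(t)
= 3.9 * sqrt(26)
= 19.89 mm

19.89


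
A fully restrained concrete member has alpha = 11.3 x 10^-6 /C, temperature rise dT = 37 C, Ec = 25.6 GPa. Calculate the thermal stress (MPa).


sigma = alpha * dT * Ec
= 11.3e-6 * 37 * 25.6 * 1000
= 10.703 MPa

10.703


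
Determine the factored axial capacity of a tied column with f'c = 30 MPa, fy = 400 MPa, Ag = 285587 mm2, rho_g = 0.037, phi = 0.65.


Ast = rho * Ag = 0.037 * 285587 = 10566.719 mm2
phi*Pn = 0.65 * 0.80 * (0.85 * 30 * (285587 - 10566.719) + 400 * 10566.719) / 1000
= 5844.65 kN

5844.65


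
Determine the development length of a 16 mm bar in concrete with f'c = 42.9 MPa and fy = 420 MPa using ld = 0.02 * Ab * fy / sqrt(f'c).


Ab = pi * 16^2 / 4 = 201.062 mm2
ld = 0.02 * 201.062 * 420 / sqrt(42.9)
= 257.9 mm

257.9


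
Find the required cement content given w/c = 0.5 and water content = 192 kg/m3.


Cement = water / (w/c)
= 192 / 0.5
= 384.0 kg/m3

384.0


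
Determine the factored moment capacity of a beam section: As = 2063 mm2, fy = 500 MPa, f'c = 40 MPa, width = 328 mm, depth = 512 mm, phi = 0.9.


a = As * fy / (0.85 * f'c * b)
= 2063 * 500 / (0.85 * 40 * 328)
= 92.4946 mm
Mn = As * fy * (d - a/2) / 10^6
= 480.4239 kN-m
phi*Mn = 0.9 * 480.4239 = 432.38 kN-m

432.38


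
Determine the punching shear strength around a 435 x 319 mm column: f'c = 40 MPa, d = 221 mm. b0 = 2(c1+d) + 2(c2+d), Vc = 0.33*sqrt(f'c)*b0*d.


b0 = 2*(435 + 221) + 2*(319 + 221) = 2392 mm
Vc = 0.33 * sqrt(40) * 2392 * 221 / 1000
= 1103.31 kN

1103.31


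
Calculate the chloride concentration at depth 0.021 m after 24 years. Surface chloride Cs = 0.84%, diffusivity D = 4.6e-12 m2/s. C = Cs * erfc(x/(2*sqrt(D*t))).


t_seconds = 24 * 365.25 * 24 * 3600 = 757382400.0 s
arg = 0.021 / (2 * sqrt(4.6e-12 * 757382400.0))
= 0.1779
erfc(0.1779) = 0.8014
C = 0.84 * 0.8014 = 0.6732%

0.6732


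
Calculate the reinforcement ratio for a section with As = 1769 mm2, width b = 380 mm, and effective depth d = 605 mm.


rho = As / (b * d)
= 1769 / (380 * 605)
= 0.0077

0.0077


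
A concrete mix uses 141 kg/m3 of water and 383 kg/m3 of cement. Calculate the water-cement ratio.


w/c = water / cement
w/c = 141 / 383 = 0.368

0.368


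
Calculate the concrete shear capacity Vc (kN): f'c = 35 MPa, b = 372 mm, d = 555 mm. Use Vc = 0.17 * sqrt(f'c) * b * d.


Vc = 0.17 * sqrt(35) * 372 * 555 / 1000
= 207.64 kN

207.64


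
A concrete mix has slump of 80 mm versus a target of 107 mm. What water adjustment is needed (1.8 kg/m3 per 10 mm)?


Difference = 107 - 80 = 27 mm
Water adjustment = 27 * 1.8 / 10 = 4.9 kg/m3

4.9


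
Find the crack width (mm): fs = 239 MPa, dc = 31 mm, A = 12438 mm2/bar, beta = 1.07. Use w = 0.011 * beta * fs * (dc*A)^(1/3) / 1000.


w = 0.011 * beta * fs * (dc * A)^(1/3) / 1000
= 0.011 * 1.07 * 239 * (31 * 12438)^(1/3) / 1000
= 0.205 mm

0.205


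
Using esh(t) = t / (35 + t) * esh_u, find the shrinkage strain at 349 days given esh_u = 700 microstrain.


esh(349) = 349 / (35 + 349) * 700
= 349 / 384 * 700
= 636.2 microstrain

636.2


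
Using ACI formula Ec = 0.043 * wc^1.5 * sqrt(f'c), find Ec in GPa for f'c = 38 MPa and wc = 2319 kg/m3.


Ec = 0.043 * 2319^1.5 * sqrt(38) / 1000
= 29.6 GPa

29.6


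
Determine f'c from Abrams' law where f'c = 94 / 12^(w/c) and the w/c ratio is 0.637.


f'c = 94 / 12^0.637
= 94 / 4.869
= 19.31 MPa

19.31
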